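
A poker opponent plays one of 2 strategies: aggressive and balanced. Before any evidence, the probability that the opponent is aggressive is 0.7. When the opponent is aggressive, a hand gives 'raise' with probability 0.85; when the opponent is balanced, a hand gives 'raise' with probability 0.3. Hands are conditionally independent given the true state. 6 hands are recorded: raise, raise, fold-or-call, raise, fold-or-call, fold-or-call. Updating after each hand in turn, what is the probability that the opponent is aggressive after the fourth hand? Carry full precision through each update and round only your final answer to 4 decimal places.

After 'raise': P(aggressive) = 0.85·0.7000 / (0.85·0.7000 + 0.3·0.3000) ≈ 0.8686
After 'raise': P(aggressive) = 0.85·0.8686 / (0.85·0.8686 + 0.3·0.1314) ≈ 0.9493
After 'fold-or-call': P(aggressive) = 0.15·0.9493 / (0.15·0.9493 + 0.7·0.0507) ≈ 0.8006
After 'raise': P(aggressive) = 0.85·0.8006 / (0.85·0.8006 + 0.3·0.1994) ≈ 0.9192

0.9192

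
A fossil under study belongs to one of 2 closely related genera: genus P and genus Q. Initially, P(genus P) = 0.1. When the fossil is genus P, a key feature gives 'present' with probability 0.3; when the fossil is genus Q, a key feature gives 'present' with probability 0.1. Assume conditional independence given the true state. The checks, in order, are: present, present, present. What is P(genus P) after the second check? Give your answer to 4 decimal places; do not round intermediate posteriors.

0.5000

After 'present': P(genus P) = 0.3·0.1000 / (0.3·0.1000 + 0.1·0.9000) ≈ 0.2500
After 'present': P(genus P) = 0.3·0.2500 / (0.3·0.2500 + 0.1·0.7500) ≈ 0.5000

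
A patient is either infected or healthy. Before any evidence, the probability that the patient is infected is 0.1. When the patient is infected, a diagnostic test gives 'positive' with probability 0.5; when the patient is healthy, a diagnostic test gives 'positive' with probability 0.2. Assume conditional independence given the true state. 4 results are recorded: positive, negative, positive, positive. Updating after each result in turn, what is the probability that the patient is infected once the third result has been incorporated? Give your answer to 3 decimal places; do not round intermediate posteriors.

0.303

After 'positive': P(infected) = 0.5·0.1000 / (0.5·0.1000 + 0.2·0.9000) ≈ 0.2174
After 'negative': P(infected) = 0.5·0.2174 / (0.5·0.2174 + 0.8·0.7826) ≈ 0.1479
After 'positive': P(infected) = 0.5·0.1479 / (0.5·0.1479 + 0.2·0.8521) ≈ 0.3027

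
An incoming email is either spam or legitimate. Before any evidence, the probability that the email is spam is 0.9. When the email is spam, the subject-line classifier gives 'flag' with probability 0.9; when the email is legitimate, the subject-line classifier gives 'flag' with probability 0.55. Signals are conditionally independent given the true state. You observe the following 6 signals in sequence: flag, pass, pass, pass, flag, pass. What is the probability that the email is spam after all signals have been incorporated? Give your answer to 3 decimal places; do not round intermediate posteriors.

0.056

After 'flag': P(spam) = 0.9·0.9000 / (0.9·0.9000 + 0.55·0.1000) ≈ 0.9364
After 'pass': P(spam) = 0.1·0.9364 / (0.1·0.9364 + 0.45·0.0636) ≈ 0.7660
After 'pass': P(spam) = 0.1·0.7660 / (0.1·0.7660 + 0.45·0.2340) ≈ 0.4211
After 'pass': P(spam) = 0.1·0.4211 / (0.1·0.4211 + 0.45·0.5789) ≈ 0.1391
After 'flag': P(spam) = 0.9·0.1391 / (0.9·0.1391 + 0.55·0.8609) ≈ 0.2092
After 'pass': P(spam) = 0.1·0.2092 / (0.1·0.2092 + 0.45·0.7908) ≈ 0.0555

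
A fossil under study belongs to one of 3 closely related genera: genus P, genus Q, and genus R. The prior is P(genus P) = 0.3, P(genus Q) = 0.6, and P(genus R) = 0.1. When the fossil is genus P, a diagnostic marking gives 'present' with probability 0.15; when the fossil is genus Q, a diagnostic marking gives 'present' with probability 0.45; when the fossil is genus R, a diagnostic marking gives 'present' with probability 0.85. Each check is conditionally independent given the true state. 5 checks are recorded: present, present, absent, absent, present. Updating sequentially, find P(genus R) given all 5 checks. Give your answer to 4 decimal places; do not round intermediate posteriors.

Each posterior becomes the prior for the next update.
After 'present': normaliser = 0.15·0.3000 + 0.45·0.6000 + 0.85·0.1000; P(genus P) ≈ 0.1125, P(genus Q) ≈ 0.6750, P(genus R) ≈ 0.2125
After 'present': normaliser = 0.15·0.1125 + 0.45·0.6750 + 0.85·0.2125; P(genus P) ≈ 0.0337, P(genus Q) ≈ 0.6060, P(genus R) ≈ 0.3603
After 'absent': normaliser = 0.85·0.0337 + 0.55·0.6060 + 0.15·0.3603; P(genus P) ≈ 0.0688, P(genus Q) ≈ 0.8013, P(genus R) ≈ 0.1299
After 'absent': normaliser = 0.85·0.0688 + 0.55·0.8013 + 0.15·0.1299; P(genus P) ≈ 0.1127, P(genus Q) ≈ 0.8497, P(genus R) ≈ 0.0376
After 'present': normaliser = 0.15·0.1127 + 0.45·0.8497 + 0.85·0.0376; P(genus P) ≈ 0.0392, P(genus Q) ≈ 0.8867, P(genus R) ≈ 0.0741

0.0741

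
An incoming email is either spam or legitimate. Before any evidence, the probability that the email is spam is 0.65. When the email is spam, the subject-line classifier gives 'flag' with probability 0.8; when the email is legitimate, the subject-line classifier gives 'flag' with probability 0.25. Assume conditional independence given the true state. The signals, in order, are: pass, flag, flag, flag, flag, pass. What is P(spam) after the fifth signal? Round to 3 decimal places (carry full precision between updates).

0.981

After 'pass': P(spam) = 0.2·0.6500 / (0.2·0.6500 + 0.75·0.3500) ≈ 0.3312
After 'flag': P(spam) = 0.8·0.3312 / (0.8·0.3312 + 0.25·0.6688) ≈ 0.6131
After 'flag': P(spam) = 0.8·0.6131 / (0.8·0.6131 + 0.25·0.3869) ≈ 0.8353
After 'flag': P(spam) = 0.8·0.8353 / (0.8·0.8353 + 0.25·0.1647) ≈ 0.9420
After 'flag': P(spam) = 0.8·0.9420 / (0.8·0.9420 + 0.25·0.0580) ≈ 0.9811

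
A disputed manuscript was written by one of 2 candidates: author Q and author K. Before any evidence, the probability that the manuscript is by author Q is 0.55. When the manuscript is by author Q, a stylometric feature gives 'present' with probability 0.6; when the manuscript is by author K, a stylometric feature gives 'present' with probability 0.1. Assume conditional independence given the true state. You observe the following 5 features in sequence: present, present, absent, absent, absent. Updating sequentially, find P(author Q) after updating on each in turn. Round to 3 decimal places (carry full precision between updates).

0.794

After 'present': P(author Q) = 0.6·0.5500 / (0.6·0.5500 + 0.1·0.4500) ≈ 0.8800
After 'present': P(author Q) = 0.6·0.8800 / (0.6·0.8800 + 0.1·0.1200) ≈ 0.9778
After 'absent': P(author Q) = 0.4·0.9778 / (0.4·0.9778 + 0.9·0.0222) ≈ 0.9514
After 'absent': P(author Q) = 0.4·0.9514 / (0.4·0.9514 + 0.9·0.0486) ≈ 0.8968
After 'absent': P(author Q) = 0.4·0.8968 / (0.4·0.8968 + 0.9·0.1032) ≈ 0.7944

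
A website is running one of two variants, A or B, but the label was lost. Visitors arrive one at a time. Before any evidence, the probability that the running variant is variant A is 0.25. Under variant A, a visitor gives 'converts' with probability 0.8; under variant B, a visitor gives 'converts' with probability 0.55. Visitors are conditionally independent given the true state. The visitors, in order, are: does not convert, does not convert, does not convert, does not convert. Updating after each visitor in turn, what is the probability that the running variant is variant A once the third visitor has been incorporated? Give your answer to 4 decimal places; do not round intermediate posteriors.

After 'does not convert': P(A) = 0.2·0.2500 / (0.2·0.2500 + 0.45·0.7500) ≈ 0.1290
After 'does not convert': P(A) = 0.2·0.1290 / (0.2·0.1290 + 0.45·0.8710) ≈ 0.0618
After 'does not convert': P(A) = 0.2·0.0618 / (0.2·0.0618 + 0.45·0.9382) ≈ 0.0284

0.0284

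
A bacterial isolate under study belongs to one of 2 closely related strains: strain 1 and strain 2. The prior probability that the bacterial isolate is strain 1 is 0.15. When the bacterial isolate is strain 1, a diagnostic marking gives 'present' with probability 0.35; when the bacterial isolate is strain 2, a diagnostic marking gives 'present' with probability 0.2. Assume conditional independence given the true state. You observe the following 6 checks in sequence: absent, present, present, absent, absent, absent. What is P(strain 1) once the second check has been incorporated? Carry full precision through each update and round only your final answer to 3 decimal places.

0.201

Apply Bayes' rule sequentially, carrying P(strain 1) forward.
After 'absent': P(strain 1) = 0.65·0.1500 / (0.65·0.1500 + 0.8·0.8500) ≈ 0.1254
After 'present': P(strain 1) = 0.35·0.1254 / (0.35·0.1254 + 0.2·0.8746) ≈ 0.2006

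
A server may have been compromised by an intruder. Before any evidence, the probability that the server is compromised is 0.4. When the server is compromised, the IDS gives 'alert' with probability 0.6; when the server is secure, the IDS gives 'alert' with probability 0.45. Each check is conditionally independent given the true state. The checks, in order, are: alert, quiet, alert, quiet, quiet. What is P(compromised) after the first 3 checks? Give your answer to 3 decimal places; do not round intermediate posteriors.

After 'alert': P(compromised) = 0.6·0.4000 / (0.6·0.4000 + 0.45·0.6000) ≈ 0.4706
After 'quiet': P(compromised) = 0.4·0.4706 / (0.4·0.4706 + 0.55·0.5294) ≈ 0.3926
After 'alert': P(compromised) = 0.6·0.3926 / (0.6·0.3926 + 0.45·0.6074) ≈ 0.4629

0.463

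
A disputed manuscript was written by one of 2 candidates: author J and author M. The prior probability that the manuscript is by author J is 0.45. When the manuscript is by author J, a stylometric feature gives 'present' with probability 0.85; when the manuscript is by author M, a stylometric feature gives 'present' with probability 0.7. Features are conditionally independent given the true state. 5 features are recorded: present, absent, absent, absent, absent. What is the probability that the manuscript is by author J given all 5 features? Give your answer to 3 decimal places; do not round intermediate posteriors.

0.058

Each posterior becomes the prior for the next update.
After 'present': P(author J) = 0.85·0.4500 / (0.85·0.4500 + 0.7·0.5500) ≈ 0.4984
After 'absent': P(author J) = 0.15·0.4984 / (0.15·0.4984 + 0.3·0.5016) ≈ 0.3319
After 'absent': P(author J) = 0.15·0.3319 / (0.15·0.3319 + 0.3·0.6681) ≈ 0.1990
After 'absent': P(author J) = 0.15·0.1990 / (0.15·0.1990 + 0.3·0.8010) ≈ 0.1105
After 'absent': P(author J) = 0.15·0.1105 / (0.15·0.1105 + 0.3·0.8895) ≈ 0.0585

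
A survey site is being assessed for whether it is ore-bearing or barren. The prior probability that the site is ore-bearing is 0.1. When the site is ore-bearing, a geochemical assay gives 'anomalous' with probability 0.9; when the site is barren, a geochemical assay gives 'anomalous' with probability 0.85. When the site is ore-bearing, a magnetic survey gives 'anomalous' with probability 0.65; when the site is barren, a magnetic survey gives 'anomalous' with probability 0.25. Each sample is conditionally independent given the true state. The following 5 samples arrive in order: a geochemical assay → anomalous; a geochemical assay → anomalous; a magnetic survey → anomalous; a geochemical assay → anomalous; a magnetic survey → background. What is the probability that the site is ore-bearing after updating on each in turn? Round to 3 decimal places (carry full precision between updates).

After a geochemical assay='anomalous': P(ore) = 0.9·0.1000 / (0.9·0.1000 + 0.85·0.9000) ≈ 0.1053
After a geochemical assay='anomalous': P(ore) = 0.9·0.1053 / (0.9·0.1053 + 0.85·0.8947) ≈ 0.1108
After a magnetic survey='anomalous': P(ore) = 0.65·0.1108 / (0.65·0.1108 + 0.25·0.8892) ≈ 0.2446
After a geochemical assay='anomalous': P(ore) = 0.9·0.2446 / (0.9·0.2446 + 0.85·0.7554) ≈ 0.2554
After a magnetic survey='background': P(ore) = 0.35·0.2554 / (0.35·0.2554 + 0.75·0.7446) ≈ 0.1380

0.138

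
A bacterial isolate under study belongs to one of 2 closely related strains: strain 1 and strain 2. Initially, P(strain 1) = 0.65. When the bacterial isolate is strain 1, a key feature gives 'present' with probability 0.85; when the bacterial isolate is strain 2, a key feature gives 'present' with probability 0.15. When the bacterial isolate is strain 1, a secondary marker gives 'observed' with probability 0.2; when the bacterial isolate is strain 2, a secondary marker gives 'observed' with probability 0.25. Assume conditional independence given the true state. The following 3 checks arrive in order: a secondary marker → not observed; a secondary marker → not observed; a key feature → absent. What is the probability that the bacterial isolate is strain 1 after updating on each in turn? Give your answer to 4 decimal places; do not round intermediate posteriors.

After a secondary marker='not observed': P(strain 1) = 0.8·0.6500 / (0.8·0.6500 + 0.75·0.3500) ≈ 0.6645
After a secondary marker='not observed': P(strain 1) = 0.8·0.6645 / (0.8·0.6645 + 0.75·0.3355) ≈ 0.6788
After a key feature='absent': P(strain 1) = 0.15·0.6788 / (0.15·0.6788 + 0.85·0.3212) ≈ 0.2716

0.2716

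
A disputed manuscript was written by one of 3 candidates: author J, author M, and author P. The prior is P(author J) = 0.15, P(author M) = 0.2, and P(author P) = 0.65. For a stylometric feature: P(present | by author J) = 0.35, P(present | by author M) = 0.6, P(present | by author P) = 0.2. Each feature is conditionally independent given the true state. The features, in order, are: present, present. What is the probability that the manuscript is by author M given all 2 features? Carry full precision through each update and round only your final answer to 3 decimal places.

After 'present': normaliser = 0.35·0.1500 + 0.6·0.2000 + 0.2·0.6500; P(author J) ≈ 0.1736, P(author M) ≈ 0.3967, P(author P) ≈ 0.4298
After 'present': normaliser = 0.35·0.1736 + 0.6·0.3967 + 0.2·0.4298; P(author J) ≈ 0.1579, P(author M) ≈ 0.6187, P(author P) ≈ 0.2234

0.619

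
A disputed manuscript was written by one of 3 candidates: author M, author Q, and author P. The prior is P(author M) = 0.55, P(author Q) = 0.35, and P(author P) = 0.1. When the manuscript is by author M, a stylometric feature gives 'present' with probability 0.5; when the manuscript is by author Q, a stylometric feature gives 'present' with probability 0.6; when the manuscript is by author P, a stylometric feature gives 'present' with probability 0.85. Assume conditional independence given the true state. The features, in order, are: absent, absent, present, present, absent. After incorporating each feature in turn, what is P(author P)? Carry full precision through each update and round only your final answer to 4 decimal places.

0.0096

After 'absent': normaliser = 0.5·0.5500 + 0.4·0.3500 + 0.15·0.1000; P(author M) ≈ 0.6395, P(author Q) ≈ 0.3256, P(author P) ≈ 0.0349
After 'absent': normaliser = 0.5·0.6395 + 0.4·0.3256 + 0.15·0.0349; P(author M) ≈ 0.7024, P(author Q) ≈ 0.2861, P(author P) ≈ 0.0115
After 'present': normaliser = 0.5·0.7024 + 0.6·0.2861 + 0.85·0.0115; P(author M) ≈ 0.6594, P(author Q) ≈ 0.3223, P(author P) ≈ 0.0183
After 'present': normaliser = 0.5·0.6594 + 0.6·0.3223 + 0.85·0.0183; P(author M) ≈ 0.6121, P(author Q) ≈ 0.3590, P(author P) ≈ 0.0289
After 'absent': normaliser = 0.5·0.6121 + 0.4·0.3590 + 0.15·0.0289; P(author M) ≈ 0.6741, P(author Q) ≈ 0.3163, P(author P) ≈ 0.0096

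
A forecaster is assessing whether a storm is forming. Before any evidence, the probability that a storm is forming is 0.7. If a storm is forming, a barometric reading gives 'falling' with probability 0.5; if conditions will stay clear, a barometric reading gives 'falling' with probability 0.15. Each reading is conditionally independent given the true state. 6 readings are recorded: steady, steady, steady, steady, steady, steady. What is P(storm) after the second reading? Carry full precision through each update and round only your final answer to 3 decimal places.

After 'steady': P(storm) = 0.5·0.7000 / (0.5·0.7000 + 0.85·0.3000) ≈ 0.5785
After 'steady': P(storm) = 0.5·0.5785 / (0.5·0.5785 + 0.85·0.4215) ≈ 0.4467

0.447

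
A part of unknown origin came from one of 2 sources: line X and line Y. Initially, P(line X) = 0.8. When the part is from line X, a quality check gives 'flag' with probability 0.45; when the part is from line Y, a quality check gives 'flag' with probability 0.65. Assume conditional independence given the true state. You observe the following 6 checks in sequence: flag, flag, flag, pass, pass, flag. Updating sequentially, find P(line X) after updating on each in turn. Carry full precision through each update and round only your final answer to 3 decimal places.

0.694

After 'flag': P(line X) = 0.45·0.8000 / (0.45·0.8000 + 0.65·0.2000) ≈ 0.7347
After 'flag': P(line X) = 0.45·0.7347 / (0.45·0.7347 + 0.65·0.2653) ≈ 0.6572
After 'flag': P(line X) = 0.45·0.6572 / (0.45·0.6572 + 0.65·0.3428) ≈ 0.5703
After 'pass': P(line X) = 0.55·0.5703 / (0.55·0.5703 + 0.35·0.4297) ≈ 0.6759
After 'pass': P(line X) = 0.55·0.6759 / (0.55·0.6759 + 0.35·0.3241) ≈ 0.7662
After 'flag': P(line X) = 0.45·0.7662 / (0.45·0.7662 + 0.65·0.2338) ≈ 0.6941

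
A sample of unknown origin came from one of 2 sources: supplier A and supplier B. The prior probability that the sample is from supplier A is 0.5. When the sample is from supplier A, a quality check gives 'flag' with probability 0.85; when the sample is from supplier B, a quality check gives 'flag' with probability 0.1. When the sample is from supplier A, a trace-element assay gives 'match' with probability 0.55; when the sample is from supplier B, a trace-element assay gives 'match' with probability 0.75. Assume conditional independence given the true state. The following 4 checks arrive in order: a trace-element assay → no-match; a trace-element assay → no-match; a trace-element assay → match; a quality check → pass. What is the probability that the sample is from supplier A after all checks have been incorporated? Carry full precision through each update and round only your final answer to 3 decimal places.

0.284

After a trace-element assay='no-match': P(supplier A) = 0.45·0.5000 / (0.45·0.5000 + 0.25·0.5000) ≈ 0.6429
After a trace-element assay='no-match': P(supplier A) = 0.45·0.6429 / (0.45·0.6429 + 0.25·0.3571) ≈ 0.7642
After a trace-element assay='match': P(supplier A) = 0.55·0.7642 / (0.55·0.7642 + 0.75·0.2358) ≈ 0.7038
After a quality check='pass': P(supplier A) = 0.15·0.7038 / (0.15·0.7038 + 0.9·0.2962) ≈ 0.2837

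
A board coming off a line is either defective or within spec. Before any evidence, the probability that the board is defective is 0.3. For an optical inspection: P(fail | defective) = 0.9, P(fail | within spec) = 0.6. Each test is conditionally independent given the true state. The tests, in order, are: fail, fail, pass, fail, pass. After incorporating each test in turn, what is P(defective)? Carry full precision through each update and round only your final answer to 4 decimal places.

After 'fail': P(defective) = 0.9·0.3000 / (0.9·0.3000 + 0.6·0.7000) ≈ 0.3913
After 'fail': P(defective) = 0.9·0.3913 / (0.9·0.3913 + 0.6·0.6087) ≈ 0.4909
After 'pass': P(defective) = 0.1·0.4909 / (0.1·0.4909 + 0.4·0.5091) ≈ 0.1942
After 'fail': P(defective) = 0.9·0.1942 / (0.9·0.1942 + 0.6·0.8058) ≈ 0.2656
After 'pass': P(defective) = 0.1·0.2656 / (0.1·0.2656 + 0.4·0.7344) ≈ 0.0829

0.0829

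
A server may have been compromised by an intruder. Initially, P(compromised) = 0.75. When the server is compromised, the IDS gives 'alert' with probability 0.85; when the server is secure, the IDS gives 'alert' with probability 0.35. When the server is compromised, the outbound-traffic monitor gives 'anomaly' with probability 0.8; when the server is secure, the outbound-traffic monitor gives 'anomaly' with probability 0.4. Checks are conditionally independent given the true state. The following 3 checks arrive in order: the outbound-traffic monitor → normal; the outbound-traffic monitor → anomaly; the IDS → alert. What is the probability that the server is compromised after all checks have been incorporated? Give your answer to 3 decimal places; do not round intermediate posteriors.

0.829

After the outbound-traffic monitor='normal': P(compromised) = 0.2·0.7500 / (0.2·0.7500 + 0.6·0.2500) ≈ 0.5000
After the outbound-traffic monitor='anomaly': P(compromised) = 0.8·0.5000 / (0.8·0.5000 + 0.4·0.5000) ≈ 0.6667
After the IDS='alert': P(compromised) = 0.85·0.6667 / (0.85·0.6667 + 0.35·0.3333) ≈ 0.8293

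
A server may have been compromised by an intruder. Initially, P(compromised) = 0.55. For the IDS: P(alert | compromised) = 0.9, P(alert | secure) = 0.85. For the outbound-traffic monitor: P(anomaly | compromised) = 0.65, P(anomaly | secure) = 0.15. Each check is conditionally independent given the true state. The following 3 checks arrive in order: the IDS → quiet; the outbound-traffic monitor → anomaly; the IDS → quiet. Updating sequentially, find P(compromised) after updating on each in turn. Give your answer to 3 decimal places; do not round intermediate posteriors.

0.702

After the IDS='quiet': P(compromised) = 0.1·0.5500 / (0.1·0.5500 + 0.15·0.4500) ≈ 0.4490
After the outbound-traffic monitor='anomaly': P(compromised) = 0.65·0.4490 / (0.65·0.4490 + 0.15·0.5510) ≈ 0.7793
After the IDS='quiet': P(compromised) = 0.1·0.7793 / (0.1·0.7793 + 0.15·0.2207) ≈ 0.7018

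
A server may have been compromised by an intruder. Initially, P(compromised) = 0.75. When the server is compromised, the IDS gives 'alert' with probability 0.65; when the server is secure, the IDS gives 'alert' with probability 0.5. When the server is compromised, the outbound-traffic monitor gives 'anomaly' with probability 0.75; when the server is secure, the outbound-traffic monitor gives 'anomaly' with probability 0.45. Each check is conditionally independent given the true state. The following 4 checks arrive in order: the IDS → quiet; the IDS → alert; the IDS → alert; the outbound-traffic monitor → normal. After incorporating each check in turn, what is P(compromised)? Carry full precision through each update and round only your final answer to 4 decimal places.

After the IDS='quiet': P(compromised) = 0.35·0.7500 / (0.35·0.7500 + 0.5·0.2500) ≈ 0.6774
After the IDS='alert': P(compromised) = 0.65·0.6774 / (0.65·0.6774 + 0.5·0.3226) ≈ 0.7319
After the IDS='alert': P(compromised) = 0.65·0.7319 / (0.65·0.7319 + 0.5·0.2681) ≈ 0.7802
After the outbound-traffic monitor='normal': P(compromised) = 0.25·0.7802 / (0.25·0.7802 + 0.55·0.2198) ≈ 0.6173

0.6173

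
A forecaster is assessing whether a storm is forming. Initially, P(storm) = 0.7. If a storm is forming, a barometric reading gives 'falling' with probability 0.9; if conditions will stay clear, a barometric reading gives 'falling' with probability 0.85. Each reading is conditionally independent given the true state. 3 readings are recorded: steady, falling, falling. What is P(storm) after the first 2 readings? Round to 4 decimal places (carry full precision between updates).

After 'steady': P(storm) = 0.1·0.7000 / (0.1·0.7000 + 0.15·0.3000) ≈ 0.6087
After 'falling': P(storm) = 0.9·0.6087 / (0.9·0.6087 + 0.85·0.3913) ≈ 0.6222

0.6222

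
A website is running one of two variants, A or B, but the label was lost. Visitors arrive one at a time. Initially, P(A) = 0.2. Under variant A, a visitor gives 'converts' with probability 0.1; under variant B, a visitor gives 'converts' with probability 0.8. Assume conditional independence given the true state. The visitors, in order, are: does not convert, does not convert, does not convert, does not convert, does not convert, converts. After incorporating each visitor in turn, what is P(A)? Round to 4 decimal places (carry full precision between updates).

After 'does not convert': P(A) = 0.9·0.2000 / (0.9·0.2000 + 0.2·0.8000) ≈ 0.5294
After 'does not convert': P(A) = 0.9·0.5294 / (0.9·0.5294 + 0.2·0.4706) ≈ 0.8351
After 'does not convert': P(A) = 0.9·0.8351 / (0.9·0.8351 + 0.2·0.1649) ≈ 0.9580
After 'does not convert': P(A) = 0.9·0.9580 / (0.9·0.9580 + 0.2·0.0420) ≈ 0.9903
After 'does not convert': P(A) = 0.9·0.9903 / (0.9·0.9903 + 0.2·0.0097) ≈ 0.9978
After 'converts': P(A) = 0.1·0.9978 / (0.1·0.9978 + 0.8·0.0022) ≈ 0.9830

0.9830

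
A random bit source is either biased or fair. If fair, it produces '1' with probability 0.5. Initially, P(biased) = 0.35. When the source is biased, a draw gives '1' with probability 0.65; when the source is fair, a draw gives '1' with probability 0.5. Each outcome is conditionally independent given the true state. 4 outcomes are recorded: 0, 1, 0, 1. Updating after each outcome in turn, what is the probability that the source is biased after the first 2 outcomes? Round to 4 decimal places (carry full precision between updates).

After '0': P(biased) = 0.35·0.3500 / (0.35·0.3500 + 0.5·0.6500) ≈ 0.2737
After '1': P(biased) = 0.65·0.2737 / (0.65·0.2737 + 0.5·0.7263) ≈ 0.3289

0.3289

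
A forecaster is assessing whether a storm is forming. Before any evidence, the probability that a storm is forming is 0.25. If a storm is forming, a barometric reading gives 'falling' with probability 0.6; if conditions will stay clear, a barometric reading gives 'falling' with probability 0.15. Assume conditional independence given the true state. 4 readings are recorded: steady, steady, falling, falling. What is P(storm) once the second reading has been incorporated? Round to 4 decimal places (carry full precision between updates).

0.0687

After 'steady': P(storm) = 0.4·0.2500 / (0.4·0.2500 + 0.85·0.7500) ≈ 0.1356
After 'steady': P(storm) = 0.4·0.1356 / (0.4·0.1356 + 0.85·0.8644) ≈ 0.0687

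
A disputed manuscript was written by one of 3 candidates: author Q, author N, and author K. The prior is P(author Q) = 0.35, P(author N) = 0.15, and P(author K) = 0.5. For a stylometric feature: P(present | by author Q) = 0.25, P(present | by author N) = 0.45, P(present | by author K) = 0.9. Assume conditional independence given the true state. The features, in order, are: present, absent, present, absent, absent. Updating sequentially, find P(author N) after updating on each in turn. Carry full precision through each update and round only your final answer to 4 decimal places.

0.3441

Each posterior becomes the prior for the next update.
After 'present': normaliser = 0.25·0.3500 + 0.45·0.1500 + 0.9·0.5000; P(author Q) ≈ 0.1446, P(author N) ≈ 0.1116, P(author K) ≈ 0.7438
After 'absent': normaliser = 0.75·0.1446 + 0.55·0.1116 + 0.1·0.7438; P(author Q) ≈ 0.4442, P(author N) ≈ 0.2513, P(author K) ≈ 0.3046
After 'present': normaliser = 0.25·0.4442 + 0.45·0.2513 + 0.9·0.3046; P(author Q) ≈ 0.2229, P(author N) ≈ 0.2269, P(author K) ≈ 0.5502
After 'absent': normaliser = 0.75·0.2229 + 0.55·0.2269 + 0.1·0.5502; P(author Q) ≈ 0.4817, P(author N) ≈ 0.3597, P(author K) ≈ 0.1586
After 'absent': normaliser = 0.75·0.4817 + 0.55·0.3597 + 0.1·0.1586; P(author Q) ≈ 0.6283, P(author N) ≈ 0.3441, P(author K) ≈ 0.0276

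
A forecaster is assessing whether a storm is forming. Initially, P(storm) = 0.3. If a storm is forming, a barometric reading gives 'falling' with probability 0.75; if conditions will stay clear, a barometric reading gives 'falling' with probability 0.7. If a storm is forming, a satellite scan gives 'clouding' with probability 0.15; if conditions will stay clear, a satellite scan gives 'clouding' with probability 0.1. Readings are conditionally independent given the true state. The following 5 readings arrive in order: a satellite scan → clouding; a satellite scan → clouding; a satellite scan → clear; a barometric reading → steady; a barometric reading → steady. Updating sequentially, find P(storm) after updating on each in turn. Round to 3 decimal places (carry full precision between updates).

Each posterior becomes the prior for the next update.
After a satellite scan='clouding': P(storm) = 0.15·0.3000 / (0.15·0.3000 + 0.1·0.7000) ≈ 0.3913
After a satellite scan='clouding': P(storm) = 0.15·0.3913 / (0.15·0.3913 + 0.1·0.6087) ≈ 0.4909
After a satellite scan='clear': P(storm) = 0.85·0.4909 / (0.85·0.4909 + 0.9·0.5091) ≈ 0.4766
After a barometric reading='steady': P(storm) = 0.25·0.4766 / (0.25·0.4766 + 0.3·0.5234) ≈ 0.4315
After a barometric reading='steady': P(storm) = 0.25·0.4315 / (0.25·0.4315 + 0.3·0.5685) ≈ 0.3874

0.387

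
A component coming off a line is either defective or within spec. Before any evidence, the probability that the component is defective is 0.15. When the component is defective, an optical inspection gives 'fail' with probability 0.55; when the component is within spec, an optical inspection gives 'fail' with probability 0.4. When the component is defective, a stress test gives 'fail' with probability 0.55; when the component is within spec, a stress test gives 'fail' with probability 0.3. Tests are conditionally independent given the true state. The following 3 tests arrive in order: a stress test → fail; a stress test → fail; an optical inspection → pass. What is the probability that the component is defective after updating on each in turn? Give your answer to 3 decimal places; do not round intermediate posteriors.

0.308

After a stress test='fail': P(defective) = 0.55·0.1500 / (0.55·0.1500 + 0.3·0.8500) ≈ 0.2444
After a stress test='fail': P(defective) = 0.55·0.2444 / (0.55·0.2444 + 0.3·0.7556) ≈ 0.3723
After an optical inspection='pass': P(defective) = 0.45·0.3723 / (0.45·0.3723 + 0.6·0.6277) ≈ 0.3079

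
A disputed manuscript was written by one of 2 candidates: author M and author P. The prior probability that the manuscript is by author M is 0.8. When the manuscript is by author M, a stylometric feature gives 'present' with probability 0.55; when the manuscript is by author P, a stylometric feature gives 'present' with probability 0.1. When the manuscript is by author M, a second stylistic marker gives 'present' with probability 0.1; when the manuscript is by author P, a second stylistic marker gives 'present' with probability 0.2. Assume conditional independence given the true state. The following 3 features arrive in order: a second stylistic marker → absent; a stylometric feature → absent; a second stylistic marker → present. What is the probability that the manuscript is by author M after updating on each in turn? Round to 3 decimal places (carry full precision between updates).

Each posterior becomes the prior for the next update.
After a second stylistic marker='absent': P(author M) = 0.9·0.8000 / (0.9·0.8000 + 0.8·0.2000) ≈ 0.8182
After a stylometric feature='absent': P(author M) = 0.45·0.8182 / (0.45·0.8182 + 0.9·0.1818) ≈ 0.6923
After a second stylistic marker='present': P(author M) = 0.1·0.6923 / (0.1·0.6923 + 0.2·0.3077) ≈ 0.5294

0.529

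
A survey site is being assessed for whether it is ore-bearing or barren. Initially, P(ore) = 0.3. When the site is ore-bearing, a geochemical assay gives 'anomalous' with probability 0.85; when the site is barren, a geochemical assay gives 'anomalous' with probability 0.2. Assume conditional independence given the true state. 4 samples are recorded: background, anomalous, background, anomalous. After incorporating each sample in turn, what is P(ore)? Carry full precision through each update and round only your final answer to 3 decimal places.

0.214

After 'background': P(ore) = 0.15·0.3000 / (0.15·0.3000 + 0.8·0.7000) ≈ 0.0744
After 'anomalous': P(ore) = 0.85·0.0744 / (0.85·0.0744 + 0.2·0.9256) ≈ 0.2546
After 'background': P(ore) = 0.15·0.2546 / (0.15·0.2546 + 0.8·0.7454) ≈ 0.0602
After 'anomalous': P(ore) = 0.85·0.0602 / (0.85·0.0602 + 0.2·0.9398) ≈ 0.2139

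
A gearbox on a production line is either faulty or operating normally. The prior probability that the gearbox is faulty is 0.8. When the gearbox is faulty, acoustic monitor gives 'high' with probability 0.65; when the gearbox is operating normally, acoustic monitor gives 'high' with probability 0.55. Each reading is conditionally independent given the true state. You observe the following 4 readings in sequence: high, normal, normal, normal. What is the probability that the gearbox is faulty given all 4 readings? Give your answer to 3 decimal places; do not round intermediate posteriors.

0.690

Apply Bayes' rule sequentially, carrying P(faulty) forward.
After 'high': P(faulty) = 0.65·0.8000 / (0.65·0.8000 + 0.55·0.2000) ≈ 0.8254
After 'normal': P(faulty) = 0.35·0.8254 / (0.35·0.8254 + 0.45·0.1746) ≈ 0.7862
After 'normal': P(faulty) = 0.35·0.7862 / (0.35·0.7862 + 0.45·0.2138) ≈ 0.7409
After 'normal': P(faulty) = 0.35·0.7409 / (0.35·0.7409 + 0.45·0.2591) ≈ 0.6898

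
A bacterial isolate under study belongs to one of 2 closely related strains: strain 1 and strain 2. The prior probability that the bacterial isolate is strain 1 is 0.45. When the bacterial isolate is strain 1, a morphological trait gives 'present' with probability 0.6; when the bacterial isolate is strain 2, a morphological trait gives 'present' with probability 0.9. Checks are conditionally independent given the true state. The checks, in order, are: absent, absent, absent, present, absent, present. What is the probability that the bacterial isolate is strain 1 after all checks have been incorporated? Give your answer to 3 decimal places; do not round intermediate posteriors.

0.989

After 'absent': P(strain 1) = 0.4·0.4500 / (0.4·0.4500 + 0.1·0.5500) ≈ 0.7660
After 'absent': P(strain 1) = 0.4·0.7660 / (0.4·0.7660 + 0.1·0.2340) ≈ 0.9290
After 'absent': P(strain 1) = 0.4·0.9290 / (0.4·0.9290 + 0.1·0.0710) ≈ 0.9813
After 'present': P(strain 1) = 0.6·0.9813 / (0.6·0.9813 + 0.9·0.0187) ≈ 0.9722
After 'absent': P(strain 1) = 0.4·0.9722 / (0.4·0.9722 + 0.1·0.0278) ≈ 0.9929
After 'present': P(strain 1) = 0.6·0.9929 / (0.6·0.9929 + 0.9·0.0071) ≈ 0.9894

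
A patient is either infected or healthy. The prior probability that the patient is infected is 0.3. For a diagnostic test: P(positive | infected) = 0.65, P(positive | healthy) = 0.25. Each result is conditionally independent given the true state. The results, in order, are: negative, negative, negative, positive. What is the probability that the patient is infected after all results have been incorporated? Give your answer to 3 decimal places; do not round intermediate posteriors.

0.102

After 'negative': P(infected) = 0.35·0.3000 / (0.35·0.3000 + 0.75·0.7000) ≈ 0.1667
After 'negative': P(infected) = 0.35·0.1667 / (0.35·0.1667 + 0.75·0.8333) ≈ 0.0854
After 'negative': P(infected) = 0.35·0.0854 / (0.35·0.0854 + 0.75·0.9146) ≈ 0.0417
After 'positive': P(infected) = 0.65·0.0417 / (0.65·0.0417 + 0.25·0.9583) ≈ 0.1017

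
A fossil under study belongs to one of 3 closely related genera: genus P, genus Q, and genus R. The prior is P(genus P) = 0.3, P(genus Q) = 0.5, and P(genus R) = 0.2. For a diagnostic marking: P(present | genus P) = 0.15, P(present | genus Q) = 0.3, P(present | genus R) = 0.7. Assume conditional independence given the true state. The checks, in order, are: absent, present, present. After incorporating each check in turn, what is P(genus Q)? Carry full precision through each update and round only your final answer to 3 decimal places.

Apply Bayes' rule sequentially, carrying P(genus Q) forward.
After 'absent': normaliser = 0.85·0.3000 + 0.7·0.5000 + 0.3·0.2000; P(genus P) ≈ 0.3835, P(genus Q) ≈ 0.5263, P(genus R) ≈ 0.0902
After 'present': normaliser = 0.15·0.3835 + 0.3·0.5263 + 0.7·0.0902; P(genus P) ≈ 0.2065, P(genus Q) ≈ 0.5668, P(genus R) ≈ 0.2267
After 'present': normaliser = 0.15·0.2065 + 0.3·0.5668 + 0.7·0.2267; P(genus P) ≈ 0.0861, P(genus Q) ≈ 0.4727, P(genus R) ≈ 0.4412

0.473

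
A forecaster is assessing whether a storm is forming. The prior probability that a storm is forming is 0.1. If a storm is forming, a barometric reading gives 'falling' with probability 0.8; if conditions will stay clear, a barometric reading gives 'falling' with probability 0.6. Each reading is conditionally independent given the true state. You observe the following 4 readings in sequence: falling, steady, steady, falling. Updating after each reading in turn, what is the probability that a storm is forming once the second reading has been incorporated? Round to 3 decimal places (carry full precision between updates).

After 'falling': P(storm) = 0.8·0.1000 / (0.8·0.1000 + 0.6·0.9000) ≈ 0.1290
After 'steady': P(storm) = 0.2·0.1290 / (0.2·0.1290 + 0.4·0.8710) ≈ 0.0690

0.069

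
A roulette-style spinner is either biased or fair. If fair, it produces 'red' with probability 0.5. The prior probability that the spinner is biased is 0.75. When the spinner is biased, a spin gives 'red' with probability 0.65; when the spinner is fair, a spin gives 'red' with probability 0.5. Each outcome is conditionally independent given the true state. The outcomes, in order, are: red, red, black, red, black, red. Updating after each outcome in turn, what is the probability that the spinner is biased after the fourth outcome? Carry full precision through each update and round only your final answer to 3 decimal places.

0.822

Each posterior becomes the prior for the next update.
After 'red': P(biased) = 0.65·0.7500 / (0.65·0.7500 + 0.5·0.2500) ≈ 0.7959
After 'red': P(biased) = 0.65·0.7959 / (0.65·0.7959 + 0.5·0.2041) ≈ 0.8353
After 'black': P(biased) = 0.35·0.8353 / (0.35·0.8353 + 0.5·0.1647) ≈ 0.7802
After 'red': P(biased) = 0.65·0.7802 / (0.65·0.7802 + 0.5·0.2198) ≈ 0.8219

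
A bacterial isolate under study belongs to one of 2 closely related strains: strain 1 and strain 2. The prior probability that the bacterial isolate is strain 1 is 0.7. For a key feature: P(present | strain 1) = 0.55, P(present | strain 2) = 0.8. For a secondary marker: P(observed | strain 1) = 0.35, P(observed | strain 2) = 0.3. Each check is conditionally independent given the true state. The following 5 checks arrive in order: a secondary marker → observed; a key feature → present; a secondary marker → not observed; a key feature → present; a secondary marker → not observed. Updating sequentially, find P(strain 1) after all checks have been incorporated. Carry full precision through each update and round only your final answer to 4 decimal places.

After a secondary marker='observed': P(strain 1) = 0.35·0.7000 / (0.35·0.7000 + 0.3·0.3000) ≈ 0.7313
After a key feature='present': P(strain 1) = 0.55·0.7313 / (0.55·0.7313 + 0.8·0.2687) ≈ 0.6518
After a secondary marker='not observed': P(strain 1) = 0.65·0.6518 / (0.65·0.6518 + 0.7·0.3482) ≈ 0.6347
After a key feature='present': P(strain 1) = 0.55·0.6347 / (0.55·0.6347 + 0.8·0.3653) ≈ 0.5444
After a secondary marker='not observed': P(strain 1) = 0.65·0.5444 / (0.65·0.5444 + 0.7·0.4556) ≈ 0.5259

0.5259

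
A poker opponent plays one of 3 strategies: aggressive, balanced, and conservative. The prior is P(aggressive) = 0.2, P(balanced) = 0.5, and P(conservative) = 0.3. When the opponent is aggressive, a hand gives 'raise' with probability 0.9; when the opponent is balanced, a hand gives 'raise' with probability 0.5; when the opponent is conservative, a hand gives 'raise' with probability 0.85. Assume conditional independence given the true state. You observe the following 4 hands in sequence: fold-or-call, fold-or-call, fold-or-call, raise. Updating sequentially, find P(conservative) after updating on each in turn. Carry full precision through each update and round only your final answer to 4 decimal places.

Each posterior becomes the prior for the next update.
After 'fold-or-call': normaliser = 0.1·0.2000 + 0.5·0.5000 + 0.15·0.3000; P(aggressive) ≈ 0.0635, P(balanced) ≈ 0.7937, P(conservative) ≈ 0.1429
After 'fold-or-call': normaliser = 0.1·0.0635 + 0.5·0.7937 + 0.15·0.1429; P(aggressive) ≈ 0.0150, P(balanced) ≈ 0.9346, P(conservative) ≈ 0.0505
After 'fold-or-call': normaliser = 0.1·0.0150 + 0.5·0.9346 + 0.15·0.0505; P(aggressive) ≈ 0.0031, P(balanced) ≈ 0.9810, P(conservative) ≈ 0.0159
After 'raise': normaliser = 0.9·0.0031 + 0.5·0.9810 + 0.85·0.0159; P(aggressive) ≈ 0.0056, P(balanced) ≈ 0.9678, P(conservative) ≈ 0.0267

0.0267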